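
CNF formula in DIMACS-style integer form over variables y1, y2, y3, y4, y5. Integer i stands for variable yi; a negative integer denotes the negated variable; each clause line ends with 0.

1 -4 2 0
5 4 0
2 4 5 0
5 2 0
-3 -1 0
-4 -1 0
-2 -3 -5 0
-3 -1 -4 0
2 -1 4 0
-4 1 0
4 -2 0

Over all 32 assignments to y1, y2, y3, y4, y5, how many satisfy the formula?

The models are:
  y1=F y2=F y3=F y4=F y5=T
  y1=F y2=F y3=T y4=F y5=T
That's 2 in total.

2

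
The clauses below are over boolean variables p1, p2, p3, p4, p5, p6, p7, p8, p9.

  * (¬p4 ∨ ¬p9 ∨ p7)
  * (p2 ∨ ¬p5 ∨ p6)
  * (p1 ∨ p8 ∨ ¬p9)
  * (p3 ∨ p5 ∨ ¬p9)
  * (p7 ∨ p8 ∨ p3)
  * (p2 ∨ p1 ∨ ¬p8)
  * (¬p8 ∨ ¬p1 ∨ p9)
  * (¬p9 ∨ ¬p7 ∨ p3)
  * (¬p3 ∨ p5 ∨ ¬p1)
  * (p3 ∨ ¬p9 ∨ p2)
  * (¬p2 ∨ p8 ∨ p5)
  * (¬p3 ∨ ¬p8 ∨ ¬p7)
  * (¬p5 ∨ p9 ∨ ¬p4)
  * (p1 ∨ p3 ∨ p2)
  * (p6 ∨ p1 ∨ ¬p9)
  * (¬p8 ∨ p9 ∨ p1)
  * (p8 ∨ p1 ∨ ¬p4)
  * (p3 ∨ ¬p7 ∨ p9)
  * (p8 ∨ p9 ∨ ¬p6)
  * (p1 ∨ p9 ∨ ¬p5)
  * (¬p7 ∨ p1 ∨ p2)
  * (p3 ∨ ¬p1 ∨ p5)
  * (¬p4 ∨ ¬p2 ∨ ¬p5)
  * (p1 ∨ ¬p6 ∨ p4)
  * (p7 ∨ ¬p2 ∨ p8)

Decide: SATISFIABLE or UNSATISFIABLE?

SATISFIABLE

Set p1 = True and propagate.
Branch on p2: take p2 = False.
For the remaining variables, p3 = True, p4 = False, p5 = True, p6 = True, p7 = True, p8 = False, p9 = True works.
So p1 = 1, p2 = 0, p3 = 1, p4 = 0, p5 = 1, p6 = 1, p7 = 1, p8 = 0, p9 = 1 is a satisfying assignment.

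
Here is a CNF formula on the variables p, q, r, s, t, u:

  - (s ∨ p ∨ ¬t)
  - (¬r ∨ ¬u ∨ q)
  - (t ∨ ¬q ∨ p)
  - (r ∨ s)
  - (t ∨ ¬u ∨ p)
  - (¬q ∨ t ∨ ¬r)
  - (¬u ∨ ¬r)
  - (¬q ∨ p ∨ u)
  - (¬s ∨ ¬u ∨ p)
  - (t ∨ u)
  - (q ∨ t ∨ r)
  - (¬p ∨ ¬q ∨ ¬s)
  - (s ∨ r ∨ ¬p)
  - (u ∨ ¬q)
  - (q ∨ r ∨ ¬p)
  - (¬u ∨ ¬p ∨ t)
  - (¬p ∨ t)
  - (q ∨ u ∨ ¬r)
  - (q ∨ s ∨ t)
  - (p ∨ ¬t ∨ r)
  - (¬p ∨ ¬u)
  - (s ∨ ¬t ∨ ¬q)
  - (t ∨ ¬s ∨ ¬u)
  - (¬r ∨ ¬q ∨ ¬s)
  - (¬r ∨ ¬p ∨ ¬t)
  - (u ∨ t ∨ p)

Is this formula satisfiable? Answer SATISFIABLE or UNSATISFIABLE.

p = True:
  propagation gives t=True, u=False, q=False, r=True; an empty clause results — contradiction.
p = False:
  t = True:
    propagation gives s=True, u=False, q=False, r=False; an empty clause results — contradiction.
  t = False:
    propagation gives q=False, u=False; an empty clause results — contradiction.
Every branch closes, so no satisfying assignment exists.

UNSATISFIABLE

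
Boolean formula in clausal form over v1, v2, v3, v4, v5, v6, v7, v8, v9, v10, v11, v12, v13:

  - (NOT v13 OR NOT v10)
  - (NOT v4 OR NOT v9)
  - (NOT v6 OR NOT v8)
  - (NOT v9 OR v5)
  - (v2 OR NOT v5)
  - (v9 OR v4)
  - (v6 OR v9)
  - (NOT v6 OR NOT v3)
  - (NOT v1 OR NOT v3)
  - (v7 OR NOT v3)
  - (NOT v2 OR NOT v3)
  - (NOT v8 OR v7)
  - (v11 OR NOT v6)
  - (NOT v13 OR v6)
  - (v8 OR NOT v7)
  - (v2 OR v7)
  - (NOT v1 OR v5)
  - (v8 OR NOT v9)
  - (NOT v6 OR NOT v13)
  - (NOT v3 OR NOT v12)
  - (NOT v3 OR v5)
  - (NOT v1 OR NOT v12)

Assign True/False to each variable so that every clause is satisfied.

v1 = F, v2 = T, v3 = F, v4 = F, v5 = T, v6 = F, v7 = T, v8 = T, v9 = T, v10 = T, v11 = F, v12 = T, v13 = F

Pure literal: v1 appears only negated; assign v1 = False.
Pure literal: v3 appears only negated; assign v3 = False.
Try v2 = True.
Try v4 = False.
  then v9 is forced to True.
  then v5 is forced to True.
  then v8 is forced to True.
  then v6 is forced to False.
  then v7 is forced to True.
  then v13 is forced to False.
v10, v11, v12 are now unconstrained; take v10 = True, v11 = False, v12 = True.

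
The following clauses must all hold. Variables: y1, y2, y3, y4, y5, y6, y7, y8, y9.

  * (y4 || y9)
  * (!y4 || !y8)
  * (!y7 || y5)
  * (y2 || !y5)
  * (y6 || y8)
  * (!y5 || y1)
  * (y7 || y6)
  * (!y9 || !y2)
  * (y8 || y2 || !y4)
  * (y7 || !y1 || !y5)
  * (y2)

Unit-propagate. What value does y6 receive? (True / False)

True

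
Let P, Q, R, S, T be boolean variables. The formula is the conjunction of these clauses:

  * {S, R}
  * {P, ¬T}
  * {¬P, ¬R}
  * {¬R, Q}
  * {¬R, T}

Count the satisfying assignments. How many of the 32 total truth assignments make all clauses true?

Satisfying assignments:
  P=F Q=F R=F S=T T=F
  P=F Q=T R=F S=T T=F
  P=T Q=F R=F S=T T=F
  P=T Q=F R=F S=T T=T
  P=T Q=T R=F S=T T=F
  P=T Q=T R=F S=T T=T
Count: 6.

6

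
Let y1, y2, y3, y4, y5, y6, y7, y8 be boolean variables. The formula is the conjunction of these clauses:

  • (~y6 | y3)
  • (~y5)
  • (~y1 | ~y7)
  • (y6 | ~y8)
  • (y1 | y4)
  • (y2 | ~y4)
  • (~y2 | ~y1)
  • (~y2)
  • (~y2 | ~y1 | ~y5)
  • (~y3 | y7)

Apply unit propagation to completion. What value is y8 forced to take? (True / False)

False

(~y5) stands alone — y5 = False.
(~y2) stands alone — y2 = False.
(y2 | ~y4): since y2 = False, the clause reduces to (~y4). y4 = False.
From (y1 | y4) and y4 = False: y1 = True.
(~y7 | ~y1): since y1 = True, the clause reduces to (~y7). y7 = False.
From (y7 | ~y3) and y7 = False: y3 = False.
From (~y6 | y3) and y3 = False: y6 = False.
(y6 | ~y8): since y6 = False, the clause reduces to (~y8). y8 = False.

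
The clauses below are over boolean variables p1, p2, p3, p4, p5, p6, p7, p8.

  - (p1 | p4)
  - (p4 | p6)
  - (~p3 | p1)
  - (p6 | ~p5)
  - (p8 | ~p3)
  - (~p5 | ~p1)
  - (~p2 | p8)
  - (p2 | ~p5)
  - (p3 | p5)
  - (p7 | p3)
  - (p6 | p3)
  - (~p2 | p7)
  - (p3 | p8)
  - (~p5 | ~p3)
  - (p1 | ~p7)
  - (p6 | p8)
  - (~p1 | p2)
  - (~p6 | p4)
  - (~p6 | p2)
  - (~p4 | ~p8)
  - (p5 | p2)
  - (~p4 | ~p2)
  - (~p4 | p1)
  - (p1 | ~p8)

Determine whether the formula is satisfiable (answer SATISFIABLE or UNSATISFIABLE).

p1 = True:
  propagation gives p5=False, p3=True, p8=True, p2=True; an empty clause results — contradiction.
p1 = False:
  propagation gives p4=True; an empty clause results — contradiction.
Every branch closes, so no satisfying assignment exists.

UNSATISFIABLE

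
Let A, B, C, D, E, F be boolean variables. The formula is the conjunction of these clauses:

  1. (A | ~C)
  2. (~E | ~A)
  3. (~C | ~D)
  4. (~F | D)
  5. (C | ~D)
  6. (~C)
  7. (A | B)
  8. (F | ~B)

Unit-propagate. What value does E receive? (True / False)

False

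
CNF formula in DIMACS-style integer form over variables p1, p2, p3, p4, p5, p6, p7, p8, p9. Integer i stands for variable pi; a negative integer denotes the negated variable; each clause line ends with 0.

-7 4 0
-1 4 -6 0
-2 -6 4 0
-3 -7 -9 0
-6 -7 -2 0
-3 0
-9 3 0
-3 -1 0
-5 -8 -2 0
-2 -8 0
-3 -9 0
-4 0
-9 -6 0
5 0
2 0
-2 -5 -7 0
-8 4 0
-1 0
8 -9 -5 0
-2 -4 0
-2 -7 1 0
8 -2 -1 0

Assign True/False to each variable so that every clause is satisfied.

p1=F, p2=T, p3=F, p4=F, p5=T, p6=F, p7=F, p8=F, p9=F

Unit propagation: (¬p3) forces p3 = False.
(¬p9) is a unit clause, so p9 = False.
(¬p4) is a unit clause, so p4 = False.
Unit propagation: (¬p7) forces p7 = False.
The clause (p5) is unit: p5 must be True.
(p2) is a unit clause, so p2 = True.
(¬p6) is a unit clause, so p6 = False.
The clause (¬p8) is unit: p8 must be False.
Unit propagation: (¬p1) forces p1 = False.
Every clause has at least one true literal under this assignment.
Check each clause:
  1. {¬p7, p4} — ¬p7 is true.
  2. {p4, ¬p6, ¬p1} — ¬p6 is true.
  3. {¬p6, ¬p2, p4} — ¬p6 is true.
  4. {¬p9, ¬p3, ¬p7} — ¬p7 is true.
  5. {¬p7, ¬p2, ¬p6} — ¬p7 is true.
  6. {¬p3} — ¬p3 is true.
  7. {p3, ¬p9} — ¬p9 is true.
  8. {¬p1, ¬p3} — ¬p3 is true.
  9. {¬p2, ¬p5, ¬p8} — ¬p8 is true.
  10. {¬p2, ¬p8} — ¬p8 is true.
  11. {¬p3, ¬p9} — ¬p3 is true.
  12. {¬p4} — ¬p4 is true.
  13. {¬p6, ¬p9} — ¬p6 is true.
  14. {p5} — p5 is true.
  15. {p2} — p2 is true.
  16. {¬p2, ¬p5, ¬p7} — ¬p7 is true.
  17. {¬p8, p4} — ¬p8 is true.
  18. {¬p1} — ¬p1 is true.
  19. {¬p9, ¬p5, p8} — ¬p9 is true.
  20. {¬p4, ¬p2} — ¬p4 is true.
  21. {¬p2, ¬p7, p1} — ¬p7 is true.
  22. {¬p2, ¬p1, p8} — ¬p1 is true.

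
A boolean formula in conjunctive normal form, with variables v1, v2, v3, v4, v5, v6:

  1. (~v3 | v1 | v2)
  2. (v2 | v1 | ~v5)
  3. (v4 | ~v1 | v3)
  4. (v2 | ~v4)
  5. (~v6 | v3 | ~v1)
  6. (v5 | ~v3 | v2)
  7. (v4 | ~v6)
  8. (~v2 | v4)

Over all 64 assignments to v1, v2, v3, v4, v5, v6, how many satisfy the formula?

Split on v2, then v1.
  v2=T, v1=T: v5 free; 3 ways for (v3,v4,v6) × 2^1 = 6.
  v2=T, v1=F: forces v4=T; v3, v5, v6 free → 2^3 = 8.
  v2=F, v1=T: remaining (v3,v4,v5,v6) ∈ {(T,F,T,F)} — 1.
  v2=F, v1=F: remaining (v3,v4,v5,v6) ∈ {(F,F,F,F)} — 1.
Total: 6 + 8 + 1 + 1 = 16.

16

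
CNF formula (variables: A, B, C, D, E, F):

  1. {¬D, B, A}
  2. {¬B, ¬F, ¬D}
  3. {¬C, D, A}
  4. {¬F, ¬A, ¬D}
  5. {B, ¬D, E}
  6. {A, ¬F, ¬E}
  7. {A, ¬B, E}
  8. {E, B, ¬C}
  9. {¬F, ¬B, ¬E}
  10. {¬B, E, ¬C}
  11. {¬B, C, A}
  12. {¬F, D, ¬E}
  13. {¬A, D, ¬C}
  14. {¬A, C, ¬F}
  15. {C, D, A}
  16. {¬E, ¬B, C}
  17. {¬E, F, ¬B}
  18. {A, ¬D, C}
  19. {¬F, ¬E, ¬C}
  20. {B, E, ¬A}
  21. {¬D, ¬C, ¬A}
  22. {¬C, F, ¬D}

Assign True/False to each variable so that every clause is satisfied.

A = 1  B = 1  C = 0  D = 0  E = 0  F = 0

Set A = True and propagate.
Branch on B: take B = True.
For the remaining variables, C = False, D = False, E = False, F = False works.
Check each clause:
  1. {¬D, B, A} — A is true.
  2. {¬B, ¬D, ¬F} — ¬F is true.
  3. {A, D, ¬C} — A is true.
  4. {¬F, ¬D, ¬A} — ¬F is true.
  5. {E, B, ¬D} — B is true.
  6. {¬E, ¬F, A} — A is true.
  7. {A, ¬B, E} — A is true.
  8. {E, B, ¬C} — ¬C is true.
  9. {¬E, ¬B, ¬F} — ¬F is true.
  10. {¬B, ¬C, E} — ¬C is true.
  11. {A, C, ¬B} — A is true.
  12. {D, ¬E, ¬F} — ¬F is true.
  13. {¬A, ¬C, D} — ¬C is true.
  14. {¬F, C, ¬A} — ¬F is true.
  15. {A, C, D} — A is true.
  16. {¬E, ¬B, C} — ¬E is true.
  17. {¬B, F, ¬E} — ¬E is true.
  18. {A, C, ¬D} — A is true.
  19. {¬E, ¬F, ¬C} — ¬F is true.
  20. {B, ¬A, E} — B is true.
  21. {¬A, ¬C, ¬D} — ¬D is true.
  22. {¬D, ¬C, F} — ¬D is true.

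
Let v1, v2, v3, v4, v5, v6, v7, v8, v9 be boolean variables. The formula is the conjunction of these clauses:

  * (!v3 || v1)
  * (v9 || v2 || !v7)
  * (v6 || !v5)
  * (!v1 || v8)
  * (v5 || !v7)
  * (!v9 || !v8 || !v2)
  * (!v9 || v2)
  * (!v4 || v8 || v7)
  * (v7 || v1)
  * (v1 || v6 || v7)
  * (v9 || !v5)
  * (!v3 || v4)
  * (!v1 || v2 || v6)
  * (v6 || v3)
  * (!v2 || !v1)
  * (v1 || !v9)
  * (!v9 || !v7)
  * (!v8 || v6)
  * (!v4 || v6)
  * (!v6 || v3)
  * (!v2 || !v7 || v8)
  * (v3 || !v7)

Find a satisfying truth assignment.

v1=T, v2=F, v3=T, v4=T, v5=F, v6=T, v7=F, v8=T, v9=F

Check each clause:
  1. (v1 || !v3) — v1 is true.
  2. (v9 || v2 || !v7) — !v7 is true.
  3. (!v5 || v6) — !v5 is true.
  4. (v8 || !v1) — v8 is true.
  5. (v5 || !v7) — !v7 is true.
  6. (!v8 || !v2 || !v9) — !v2 is true.
  7. (v2 || !v9) — !v9 is true.
  8. (v7 || v8 || !v4) — v8 is true.
  9. (v1 || v7) — v1 is true.
  10. (v7 || v6 || v1) — v1 is true.
  11. (!v5 || v9) — !v5 is true.
  12. (v4 || !v3) — v4 is true.
  13. (!v1 || v2 || v6) — v6 is true.
  14. (v3 || v6) — v3 is true.
  15. (!v1 || !v2) — !v2 is true.
  16. (v1 || !v9) — v1 is true.
  17. (!v9 || !v7) — !v7 is true.
  18. (!v8 || v6) — v6 is true.
  19. (!v4 || v6) — v6 is true.
  20. (v3 || !v6) — v3 is true.
  21. (v8 || !v2 || !v7) — v8 is true.
  22. (!v7 || v3) — !v7 is true.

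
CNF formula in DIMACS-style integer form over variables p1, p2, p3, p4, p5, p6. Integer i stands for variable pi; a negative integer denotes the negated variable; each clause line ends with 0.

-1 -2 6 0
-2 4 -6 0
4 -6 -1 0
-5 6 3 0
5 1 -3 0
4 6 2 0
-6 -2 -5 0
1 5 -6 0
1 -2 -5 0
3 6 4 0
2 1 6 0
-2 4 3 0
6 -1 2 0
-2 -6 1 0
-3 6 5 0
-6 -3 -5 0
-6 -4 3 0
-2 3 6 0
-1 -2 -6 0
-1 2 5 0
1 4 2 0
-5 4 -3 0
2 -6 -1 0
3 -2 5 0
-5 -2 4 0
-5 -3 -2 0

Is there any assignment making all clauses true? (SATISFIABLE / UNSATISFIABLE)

UNSATISFIABLE

p2 = True:
  p6 = True:
    propagation gives p4=True, p5=False, p1=True; an empty clause results — contradiction.
  p6 = False:
    propagation gives p1=False, p5=False, p3=False; an empty clause results — contradiction.
p2 = False:
  p6 = True:
    propagation gives p1=False, p5=True, p3=False, p4=False; an empty clause results — contradiction.
  p6 = False:
    propagation gives p4=True, p1=True; an empty clause results — contradiction.
Every branch closes, so no satisfying assignment exists.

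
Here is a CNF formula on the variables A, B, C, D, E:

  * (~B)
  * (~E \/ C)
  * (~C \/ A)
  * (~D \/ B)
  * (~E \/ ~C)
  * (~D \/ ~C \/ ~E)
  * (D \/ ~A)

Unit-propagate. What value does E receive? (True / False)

(~B) stands alone — B = False.
From (B \/ ~D) and B = False: D = False.
From (~A \/ D) and D = False: A = False.
From (~C \/ A) and A = False: C = False.
In (C \/ ~E), C is now false; ~E must hold, so E = False.

False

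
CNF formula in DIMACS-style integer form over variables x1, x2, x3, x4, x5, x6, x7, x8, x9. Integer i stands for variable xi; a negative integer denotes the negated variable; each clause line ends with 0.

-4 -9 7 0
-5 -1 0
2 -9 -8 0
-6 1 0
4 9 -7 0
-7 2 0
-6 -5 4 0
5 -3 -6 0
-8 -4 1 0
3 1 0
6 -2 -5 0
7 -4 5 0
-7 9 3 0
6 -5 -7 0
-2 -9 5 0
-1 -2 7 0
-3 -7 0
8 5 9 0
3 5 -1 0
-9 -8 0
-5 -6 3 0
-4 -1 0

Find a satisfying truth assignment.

x1=F, x2=F, x3=T, x4=F, x5=F, x6=F, x7=F, x8=T, x9=F

Check each clause:
  1. (¬x9 ∨ ¬x4 ∨ x7) — ¬x4 is true.
  2. (¬x5 ∨ ¬x1) — ¬x5 is true.
  3. (¬x9 ∨ ¬x8 ∨ x2) — ¬x9 is true.
  4. (¬x6 ∨ x1) — ¬x6 is true.
  5. (x4 ∨ x9 ∨ ¬x7) — ¬x7 is true.
  6. (¬x7 ∨ x2) — ¬x7 is true.
  7. (x4 ∨ ¬x5 ∨ ¬x6) — ¬x6 is true.
  8. (x5 ∨ ¬x6 ∨ ¬x3) — ¬x6 is true.
  9. (¬x8 ∨ ¬x4 ∨ x1) — ¬x4 is true.
  10. (x3 ∨ x1) — x3 is true.
  11. (¬x5 ∨ ¬x2 ∨ x6) — ¬x5 is true.
  12. (x7 ∨ x5 ∨ ¬x4) — ¬x4 is true.
  13. (x9 ∨ x3 ∨ ¬x7) — x3 is true.
  14. (x6 ∨ ¬x7 ∨ ¬x5) — ¬x7 is true.
  15. (¬x2 ∨ x5 ∨ ¬x9) — ¬x2 is true.
  16. (¬x1 ∨ ¬x2 ∨ x7) — ¬x1 is true.
  17. (¬x3 ∨ ¬x7) — ¬x7 is true.
  18. (x9 ∨ x8 ∨ x5) — x8 is true.
  19. (¬x1 ∨ x5 ∨ x3) — x3 is true.
  20. (¬x8 ∨ ¬x9) — ¬x9 is true.
  21. (x3 ∨ ¬x5 ∨ ¬x6) — ¬x6 is true.
  22. (¬x4 ∨ ¬x1) — ¬x4 is true.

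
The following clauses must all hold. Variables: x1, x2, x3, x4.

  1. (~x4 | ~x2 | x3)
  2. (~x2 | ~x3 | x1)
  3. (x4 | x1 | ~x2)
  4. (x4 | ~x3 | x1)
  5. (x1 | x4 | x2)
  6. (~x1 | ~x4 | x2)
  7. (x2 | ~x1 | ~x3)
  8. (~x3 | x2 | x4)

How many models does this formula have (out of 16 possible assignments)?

6

The models are:
  x1=F x2=F x3=F x4=T
  x1=F x2=F x3=T x4=T
  x1=T x2=F x3=F x4=F
  x1=T x2=T x3=F x4=F
  x1=T x2=T x3=T x4=F
  x1=T x2=T x3=T x4=T
Count: 6.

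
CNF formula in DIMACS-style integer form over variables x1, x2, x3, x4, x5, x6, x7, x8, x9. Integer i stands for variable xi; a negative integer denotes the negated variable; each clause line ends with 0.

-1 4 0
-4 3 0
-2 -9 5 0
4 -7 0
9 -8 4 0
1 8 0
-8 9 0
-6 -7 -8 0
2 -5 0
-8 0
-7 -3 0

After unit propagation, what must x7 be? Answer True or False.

Unit clause (~x8) sets x8 = False.
In (x1 | x8), x8 is now false; x1 must hold, so x1 = True.
From (x4 | ~x1) and x1 = True: x4 = True.
In (x3 | ~x4), ~x4 is now false; x3 must hold, so x3 = True.
In (~x3 | ~x7), ~x3 is now false; ~x7 must hold, so x7 = False.

False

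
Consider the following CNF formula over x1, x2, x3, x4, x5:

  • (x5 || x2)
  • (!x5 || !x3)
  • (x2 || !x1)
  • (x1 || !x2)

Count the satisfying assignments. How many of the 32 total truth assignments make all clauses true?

8

Satisfying assignments:
  x1=F x2=F x3=F x4=F x5=T
  x1=F x2=F x3=F x4=T x5=T
  x1=T x2=T x3=F x4=F x5=F
  x1=T x2=T x3=F x4=F x5=T
  x1=T x2=T x3=F x4=T x5=F
  x1=T x2=T x3=F x4=T x5=T
  x1=T x2=T x3=T x4=F x5=F
  x1=T x2=T x3=T x4=T x5=F
That's 8 in total.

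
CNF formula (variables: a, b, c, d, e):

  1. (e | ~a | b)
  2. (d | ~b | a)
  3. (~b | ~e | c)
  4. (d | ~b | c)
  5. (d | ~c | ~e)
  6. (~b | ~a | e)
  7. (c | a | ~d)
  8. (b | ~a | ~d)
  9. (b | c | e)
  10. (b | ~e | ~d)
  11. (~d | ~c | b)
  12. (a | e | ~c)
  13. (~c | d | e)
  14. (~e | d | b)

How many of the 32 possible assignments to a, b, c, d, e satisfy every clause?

Satisfying assignments:
  a=F b=T c=T d=T e=T
  a=T b=T c=T d=T e=T
Count: 2.

2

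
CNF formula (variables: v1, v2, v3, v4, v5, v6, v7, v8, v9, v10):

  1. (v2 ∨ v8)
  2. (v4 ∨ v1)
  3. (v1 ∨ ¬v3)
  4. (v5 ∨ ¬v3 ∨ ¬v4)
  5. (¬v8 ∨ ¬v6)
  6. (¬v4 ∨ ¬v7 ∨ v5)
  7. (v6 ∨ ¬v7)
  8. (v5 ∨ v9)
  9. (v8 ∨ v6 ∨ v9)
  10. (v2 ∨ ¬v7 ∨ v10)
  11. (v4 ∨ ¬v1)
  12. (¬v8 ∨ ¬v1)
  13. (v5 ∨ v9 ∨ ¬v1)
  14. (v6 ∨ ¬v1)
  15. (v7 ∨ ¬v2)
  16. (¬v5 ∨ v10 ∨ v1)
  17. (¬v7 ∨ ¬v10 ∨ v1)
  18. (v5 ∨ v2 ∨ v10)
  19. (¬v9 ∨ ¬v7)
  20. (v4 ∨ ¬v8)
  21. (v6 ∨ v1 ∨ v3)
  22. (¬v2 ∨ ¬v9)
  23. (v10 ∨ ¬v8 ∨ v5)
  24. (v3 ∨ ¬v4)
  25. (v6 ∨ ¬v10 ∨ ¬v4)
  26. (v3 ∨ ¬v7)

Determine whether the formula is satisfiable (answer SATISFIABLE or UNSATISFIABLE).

SATISFIABLE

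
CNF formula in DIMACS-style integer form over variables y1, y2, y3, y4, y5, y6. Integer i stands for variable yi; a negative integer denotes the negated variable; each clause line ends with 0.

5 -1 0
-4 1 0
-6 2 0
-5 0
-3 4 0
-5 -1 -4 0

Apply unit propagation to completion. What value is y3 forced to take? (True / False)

(!y5) stands alone — y5 = False.
In (!y1 || y5), y5 is now false; !y1 must hold, so y1 = False.
(y1 || !y4) with y1 = False leaves only !y4, so y4 = False.
(!y3 || y4) with y4 = False leaves only !y3, so y3 = False.

False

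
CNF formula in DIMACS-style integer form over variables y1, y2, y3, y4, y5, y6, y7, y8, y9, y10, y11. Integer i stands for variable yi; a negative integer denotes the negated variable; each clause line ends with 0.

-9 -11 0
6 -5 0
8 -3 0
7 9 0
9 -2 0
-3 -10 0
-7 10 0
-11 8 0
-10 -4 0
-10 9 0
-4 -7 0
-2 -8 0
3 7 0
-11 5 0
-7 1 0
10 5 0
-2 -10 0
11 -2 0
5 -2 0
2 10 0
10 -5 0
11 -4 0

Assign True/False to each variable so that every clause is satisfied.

y1=T  y2=F  y3=F  y4=F  y5=T  y6=T  y7=T  y8=F  y9=T  y10=T  y11=F

Pure literal: y1 appears only positively; assign y1 = True.
y4 occurs only negated in the remaining clauses — set y4 = False.
Branch on y2: take y2 = False.
  then y10 is forced to True.
  then y3 is forced to False.
  then y9 is forced to True.
  then y11 is forced to False.
  then y7 is forced to True.
The remaining clauses are satisfied by y5 = True, y6 = True, y8 = False.
Every clause has at least one true literal under this assignment.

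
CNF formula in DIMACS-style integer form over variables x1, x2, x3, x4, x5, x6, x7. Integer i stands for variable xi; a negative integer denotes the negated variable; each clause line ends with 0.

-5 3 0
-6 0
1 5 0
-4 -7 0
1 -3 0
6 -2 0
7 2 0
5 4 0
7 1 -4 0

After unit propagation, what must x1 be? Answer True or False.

(~x6) is a unit clause: x6 = False.
In (x6 | ~x2), x6 is now false; ~x2 must hold, so x2 = False.
From (x2 | x7) and x2 = False: x7 = True.
From (~x7 | ~x4) and x7 = True: x4 = False.
(x5 | x4): since x4 = False, the clause reduces to (x5). x5 = True.
In (x3 | ~x5), ~x5 is now false; x3 must hold, so x3 = True.
In (~x3 | x1), ~x3 is now false; x1 must hold, so x1 = True.

True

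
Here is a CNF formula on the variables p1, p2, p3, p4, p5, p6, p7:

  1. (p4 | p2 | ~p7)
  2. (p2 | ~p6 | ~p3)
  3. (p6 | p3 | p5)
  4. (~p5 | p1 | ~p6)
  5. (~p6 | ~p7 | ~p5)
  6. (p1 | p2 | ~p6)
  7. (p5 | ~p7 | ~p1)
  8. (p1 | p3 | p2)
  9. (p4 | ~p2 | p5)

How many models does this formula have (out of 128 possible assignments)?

47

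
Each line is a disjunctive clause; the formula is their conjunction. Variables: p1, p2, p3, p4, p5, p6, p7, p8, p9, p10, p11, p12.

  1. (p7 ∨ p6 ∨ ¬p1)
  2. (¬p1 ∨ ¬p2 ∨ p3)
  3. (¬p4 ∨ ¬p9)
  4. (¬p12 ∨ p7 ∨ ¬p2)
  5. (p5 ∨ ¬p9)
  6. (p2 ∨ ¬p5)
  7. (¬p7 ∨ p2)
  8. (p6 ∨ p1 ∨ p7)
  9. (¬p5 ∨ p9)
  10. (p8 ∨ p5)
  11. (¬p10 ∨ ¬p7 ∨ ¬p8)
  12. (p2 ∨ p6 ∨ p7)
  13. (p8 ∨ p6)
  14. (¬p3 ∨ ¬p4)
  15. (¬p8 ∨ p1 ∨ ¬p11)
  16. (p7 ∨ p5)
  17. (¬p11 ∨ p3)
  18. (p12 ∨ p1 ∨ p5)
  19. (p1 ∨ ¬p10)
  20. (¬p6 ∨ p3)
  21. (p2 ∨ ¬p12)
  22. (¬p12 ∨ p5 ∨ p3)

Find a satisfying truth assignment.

p1=True, p2=True, p3=True, p4=False, p5=True, p6=True, p7=True, p8=True, p9=True, p10=False, p11=False, p12=True

Check each clause:
  1. (¬p1 ∨ p7 ∨ p6) — p6 is true.
  2. (¬p1 ∨ p3 ∨ ¬p2) — p3 is true.
  3. (¬p4 ∨ ¬p9) — ¬p4 is true.
  4. (p7 ∨ ¬p12 ∨ ¬p2) — p7 is true.
  5. (p5 ∨ ¬p9) — p5 is true.
  6. (¬p5 ∨ p2) — p2 is true.
  7. (p2 ∨ ¬p7) — p2 is true.
  8. (p7 ∨ p1 ∨ p6) — p1 is true.
  9. (¬p5 ∨ p9) — p9 is true.
  10. (p5 ∨ p8) — p8 is true.
  11. (¬p8 ∨ ¬p10 ∨ ¬p7) — ¬p10 is true.
  12. (p6 ∨ p7 ∨ p2) — p2 is true.
  13. (p6 ∨ p8) — p8 is true.
  14. (¬p4 ∨ ¬p3) — ¬p4 is true.
  15. (¬p8 ∨ p1 ∨ ¬p11) — p1 is true.
  16. (p7 ∨ p5) — p5 is true.
  17. (p3 ∨ ¬p11) — p3 is true.
  18. (p1 ∨ p12 ∨ p5) — p1 is true.
  19. (p1 ∨ ¬p10) — p1 is true.
  20. (p3 ∨ ¬p6) — p3 is true.
  21. (p2 ∨ ¬p12) — p2 is true.
  22. (p5 ∨ p3 ∨ ¬p12) — p3 is true.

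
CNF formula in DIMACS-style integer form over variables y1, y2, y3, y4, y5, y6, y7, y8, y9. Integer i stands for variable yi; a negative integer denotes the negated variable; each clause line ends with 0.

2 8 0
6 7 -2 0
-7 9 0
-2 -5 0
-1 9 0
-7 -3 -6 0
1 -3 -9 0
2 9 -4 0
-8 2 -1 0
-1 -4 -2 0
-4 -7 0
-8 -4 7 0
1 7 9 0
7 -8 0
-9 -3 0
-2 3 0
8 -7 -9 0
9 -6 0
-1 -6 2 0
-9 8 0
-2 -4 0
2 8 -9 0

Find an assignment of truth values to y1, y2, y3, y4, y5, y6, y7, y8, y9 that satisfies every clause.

Pure literal: y4 appears only negated; assign y4 = False.
Try y1 = False.
Try y2 = False.
  then y8 is forced to True.
  then y7 is forced to True.
  then y9 is forced to True.
  then y3 is forced to False.
y5, y6 are now unconstrained; take y5 = True, y6 = False.
Check each clause:
  1. {y8, y2} — y8 is true.
  2. {¬y2, y7, y6} — ¬y2 is true.
  3. {y9, ¬y7} — y9 is true.
  4. {¬y2, ¬y5} — ¬y2 is true.
  5. {¬y1, y9} — y9 is true.
  6. {¬y3, ¬y7, ¬y6} — ¬y6 is true.
  7. {¬y3, y1, ¬y9} — ¬y3 is true.
  8. {y2, ¬y4, y9} — y9 is true.
  9. {y2, ¬y1, ¬y8} — ¬y1 is true.
  10. {¬y1, ¬y2, ¬y4} — ¬y4 is true.
  11. {¬y4, ¬y7} — ¬y4 is true.
  12. {¬y4, y7, ¬y8} — ¬y4 is true.
  13. {y7, y1, y9} — y9 is true.
  14. {y7, ¬y8} — y7 is true.
  15. {¬y3, ¬y9} — ¬y3 is true.
  16. {¬y2, y3} — ¬y2 is true.
  17. {¬y7, y8, ¬y9} — y8 is true.
  18. {¬y6, y9} — y9 is true.
  19. {¬y6, y2, ¬y1} — ¬y6 is true.
  20. {¬y9, y8} — y8 is true.
  21. {¬y2, ¬y4} — ¬y4 is true.
  22. {y2, y8, ¬y9} — y8 is true.

y1 = F, y2 = F, y3 = F, y4 = F, y5 = T, y6 = F, y7 = T, y8 = T, y9 = T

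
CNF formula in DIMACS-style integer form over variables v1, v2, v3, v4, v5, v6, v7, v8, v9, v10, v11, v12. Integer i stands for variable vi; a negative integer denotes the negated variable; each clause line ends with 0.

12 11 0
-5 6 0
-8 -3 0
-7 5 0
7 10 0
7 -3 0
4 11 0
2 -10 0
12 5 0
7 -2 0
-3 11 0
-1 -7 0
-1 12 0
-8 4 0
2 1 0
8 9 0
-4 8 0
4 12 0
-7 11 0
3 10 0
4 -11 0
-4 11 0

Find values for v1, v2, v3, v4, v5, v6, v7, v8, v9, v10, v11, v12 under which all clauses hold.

v1 = F, v2 = T, v3 = F, v4 = T, v5 = T, v6 = T, v7 = T, v8 = T, v9 = T, v10 = T, v11 = T, v12 = T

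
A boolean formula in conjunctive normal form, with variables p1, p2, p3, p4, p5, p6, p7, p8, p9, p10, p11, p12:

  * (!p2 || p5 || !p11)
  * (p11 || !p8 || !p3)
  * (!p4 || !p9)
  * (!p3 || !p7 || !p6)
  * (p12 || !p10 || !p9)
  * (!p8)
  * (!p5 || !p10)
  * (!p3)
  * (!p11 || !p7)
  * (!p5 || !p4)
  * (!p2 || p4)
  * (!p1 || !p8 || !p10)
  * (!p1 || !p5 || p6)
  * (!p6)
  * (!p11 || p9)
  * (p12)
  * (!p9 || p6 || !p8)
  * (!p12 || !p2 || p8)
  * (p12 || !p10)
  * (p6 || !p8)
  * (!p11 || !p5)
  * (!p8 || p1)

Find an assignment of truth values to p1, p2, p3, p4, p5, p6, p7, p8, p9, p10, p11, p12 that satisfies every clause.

The clause (!p8) is unit: p8 must be False.
(!p3) is a unit clause, so p3 = False.
Unit propagation: (!p6) forces p6 = False.
Unit propagation: (p12) forces p12 = True.
Unit propagation: (!p2) forces p2 = False.
p1 occurs only negated in the remaining clauses — set p1 = False.
Pure literal: p4 appears only negated; assign p4 = False.
Try p5 = False.
The remaining clauses are satisfied by p7 = True, p9 = False, p10 = False, p11 = False.

p1=F, p2=F, p3=F, p4=F, p5=F, p6=F, p7=T, p8=F, p9=F, p10=F, p11=F, p12=T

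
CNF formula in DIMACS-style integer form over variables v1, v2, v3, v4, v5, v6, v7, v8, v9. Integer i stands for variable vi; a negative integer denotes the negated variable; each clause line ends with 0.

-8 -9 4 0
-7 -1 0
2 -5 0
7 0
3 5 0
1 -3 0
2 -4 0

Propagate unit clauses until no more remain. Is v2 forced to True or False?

(v7) is a unit clause: v7 = True.
(NOT v7 OR NOT v1) with v7 = True leaves only NOT v1, so v1 = False.
In (NOT v3 OR v1), v1 is now false; NOT v3 must hold, so v3 = False.
In (v3 OR v5), v3 is now false; v5 must hold, so v5 = True.
From (v2 OR NOT v5) and v5 = True: v2 = True.

True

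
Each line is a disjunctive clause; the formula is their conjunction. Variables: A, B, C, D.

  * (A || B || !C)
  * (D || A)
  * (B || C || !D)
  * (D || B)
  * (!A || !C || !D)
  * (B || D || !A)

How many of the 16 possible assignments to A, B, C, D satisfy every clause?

5

Satisfying assignments:
  A=F B=T C=F D=T
  A=F B=T C=T D=T
  A=T B=T C=F D=F
  A=T B=T C=F D=T
  A=T B=T C=T D=F
Count: 5.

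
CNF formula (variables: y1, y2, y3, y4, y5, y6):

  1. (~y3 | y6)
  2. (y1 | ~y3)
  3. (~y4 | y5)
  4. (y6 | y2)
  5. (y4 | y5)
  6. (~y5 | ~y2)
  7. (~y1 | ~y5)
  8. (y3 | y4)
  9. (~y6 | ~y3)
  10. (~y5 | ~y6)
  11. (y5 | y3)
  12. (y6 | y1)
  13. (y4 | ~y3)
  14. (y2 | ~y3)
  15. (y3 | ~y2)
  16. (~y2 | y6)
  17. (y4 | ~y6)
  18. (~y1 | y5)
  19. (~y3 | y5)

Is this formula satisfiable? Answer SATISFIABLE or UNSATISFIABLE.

UNSATISFIABLE

y3 = True:
  propagation gives y6=True; an empty clause results — contradiction.
y3 = False:
  propagation gives y4=True, y5=True, y2=False, y6=True; an empty clause results — contradiction.
Every branch closes, so no satisfying assignment exists.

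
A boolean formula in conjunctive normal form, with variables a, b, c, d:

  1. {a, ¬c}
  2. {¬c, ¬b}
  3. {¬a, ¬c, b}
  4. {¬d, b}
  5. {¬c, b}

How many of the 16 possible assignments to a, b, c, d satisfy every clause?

The models are:
  a=F b=F c=F d=F
  a=F b=T c=F d=F
  a=F b=T c=F d=T
  a=T b=F c=F d=F
  a=T b=T c=F d=F
  a=T b=T c=F d=T
That's 6 in total.

6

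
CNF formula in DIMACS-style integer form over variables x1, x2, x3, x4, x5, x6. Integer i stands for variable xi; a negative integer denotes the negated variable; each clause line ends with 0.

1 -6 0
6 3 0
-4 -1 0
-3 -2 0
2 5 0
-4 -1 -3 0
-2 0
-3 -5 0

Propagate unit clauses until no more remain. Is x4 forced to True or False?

False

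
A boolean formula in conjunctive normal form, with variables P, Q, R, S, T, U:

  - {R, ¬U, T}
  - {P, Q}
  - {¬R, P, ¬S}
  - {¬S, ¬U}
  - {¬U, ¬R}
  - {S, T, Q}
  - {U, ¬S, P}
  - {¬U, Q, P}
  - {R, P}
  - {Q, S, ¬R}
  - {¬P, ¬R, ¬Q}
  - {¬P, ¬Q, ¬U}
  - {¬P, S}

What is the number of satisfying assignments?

8

Case analysis on P and Q:
  P=1, Q=1: remaining (R,S,T,U) ∈ {(0,1,0,0); (0,1,1,0)} — 2.
  P=1, Q=0: remaining (R,S,T,U) ∈ {(0,1,0,0); (0,1,1,0); (1,1,0,0); (1,1,1,0)} — 4.
  P=0, Q=1: remaining (R,S,T,U) ∈ {(1,0,0,0); (1,0,1,0)} — 2.
  P=0, Q=0: a clause becomes empty — 0.
Total: 2 + 4 + 2 + 0 = 8.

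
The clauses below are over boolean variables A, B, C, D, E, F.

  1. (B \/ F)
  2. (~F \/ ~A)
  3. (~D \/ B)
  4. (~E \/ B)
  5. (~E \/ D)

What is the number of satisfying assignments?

Split on B, then D.
  B=T, D=T: C, E free; 3 ways for (A,F) × 2^2 = 12.
  B=T, D=F: C free; 3 ways for (A,E,F) × 2^1 = 6.
  B=F, D=T: a clause becomes empty — 0.
  B=F, D=F: remaining (A,C,E,F) ∈ {(F,F,F,T); (F,T,F,T)} — 2.
Total: 12 + 6 + 0 + 2 = 20.

20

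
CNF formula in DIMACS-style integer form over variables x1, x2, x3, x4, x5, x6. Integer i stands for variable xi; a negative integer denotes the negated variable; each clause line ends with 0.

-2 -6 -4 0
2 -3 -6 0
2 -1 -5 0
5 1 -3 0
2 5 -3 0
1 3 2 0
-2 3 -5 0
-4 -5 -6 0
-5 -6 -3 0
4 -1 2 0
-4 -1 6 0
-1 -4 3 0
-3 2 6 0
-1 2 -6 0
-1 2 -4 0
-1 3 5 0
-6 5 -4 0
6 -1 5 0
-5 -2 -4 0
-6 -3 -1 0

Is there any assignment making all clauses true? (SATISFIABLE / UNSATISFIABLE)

SATISFIABLE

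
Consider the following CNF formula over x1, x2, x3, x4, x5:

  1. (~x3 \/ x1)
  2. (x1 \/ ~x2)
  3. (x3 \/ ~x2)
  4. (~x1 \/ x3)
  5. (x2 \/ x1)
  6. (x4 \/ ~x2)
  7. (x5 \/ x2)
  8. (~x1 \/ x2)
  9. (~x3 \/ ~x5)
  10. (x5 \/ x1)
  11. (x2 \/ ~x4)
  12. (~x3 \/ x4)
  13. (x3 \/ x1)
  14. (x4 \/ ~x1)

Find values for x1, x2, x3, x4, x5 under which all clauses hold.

x1 = T, x2 = T, x3 = T, x4 = T, x5 = F

Check each clause:
  1. (x1 \/ ~x3) — x1 is true.
  2. (~x2 \/ x1) — x1 is true.
  3. (x3 \/ ~x2) — x3 is true.
  4. (x3 \/ ~x1) — x3 is true.
  5. (x1 \/ x2) — x1 is true.
  6. (x4 \/ ~x2) — x4 is true.
  7. (x5 \/ x2) — x2 is true.
  8. (x2 \/ ~x1) — x2 is true.
  9. (~x3 \/ ~x5) — ~x5 is true.
  10. (x5 \/ x1) — x1 is true.
  11. (~x4 \/ x2) — x2 is true.
  12. (x4 \/ ~x3) — x4 is true.
  13. (x1 \/ x3) — x1 is true.
  14. (~x1 \/ x4) — x4 is true.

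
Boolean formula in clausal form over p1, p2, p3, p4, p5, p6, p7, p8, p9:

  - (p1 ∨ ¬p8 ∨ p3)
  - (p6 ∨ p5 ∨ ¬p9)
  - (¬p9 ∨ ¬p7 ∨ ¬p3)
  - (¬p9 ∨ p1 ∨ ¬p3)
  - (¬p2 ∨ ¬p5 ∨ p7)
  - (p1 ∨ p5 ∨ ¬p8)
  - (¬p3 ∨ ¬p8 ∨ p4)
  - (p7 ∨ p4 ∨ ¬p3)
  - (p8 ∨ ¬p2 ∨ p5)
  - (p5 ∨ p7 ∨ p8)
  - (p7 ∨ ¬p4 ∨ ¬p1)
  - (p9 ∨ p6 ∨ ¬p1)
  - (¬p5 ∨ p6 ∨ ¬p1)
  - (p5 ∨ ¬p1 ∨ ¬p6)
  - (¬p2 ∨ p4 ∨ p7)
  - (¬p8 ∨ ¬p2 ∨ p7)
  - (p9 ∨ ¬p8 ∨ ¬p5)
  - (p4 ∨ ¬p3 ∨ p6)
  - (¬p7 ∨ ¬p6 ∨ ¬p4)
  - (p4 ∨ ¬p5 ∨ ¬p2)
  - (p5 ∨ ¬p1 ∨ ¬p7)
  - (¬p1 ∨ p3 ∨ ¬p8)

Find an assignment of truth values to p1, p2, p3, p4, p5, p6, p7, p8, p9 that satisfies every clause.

p1=0  p2=0  p3=0  p4=0  p5=1  p6=0  p7=0  p8=0  p9=0

Check each clause:
  1. (p1 ∨ p3 ∨ ¬p8) — ¬p8 is true.
  2. (p6 ∨ p5 ∨ ¬p9) — p5 is true.
  3. (¬p9 ∨ ¬p7 ∨ ¬p3) — ¬p7 is true.
  4. (p1 ∨ ¬p9 ∨ ¬p3) — ¬p3 is true.
  5. (p7 ∨ ¬p5 ∨ ¬p2) — ¬p2 is true.
  6. (¬p8 ∨ p5 ∨ p1) — ¬p8 is true.
  7. (p4 ∨ ¬p8 ∨ ¬p3) — ¬p8 is true.
  8. (p7 ∨ p4 ∨ ¬p3) — ¬p3 is true.
  9. (p8 ∨ ¬p2 ∨ p5) — p5 is true.
  10. (p5 ∨ p8 ∨ p7) — p5 is true.
  11. (p7 ∨ ¬p1 ∨ ¬p4) — ¬p4 is true.
  12. (¬p1 ∨ p6 ∨ p9) — ¬p1 is true.
  13. (¬p5 ∨ p6 ∨ ¬p1) — ¬p1 is true.
  14. (p5 ∨ ¬p6 ∨ ¬p1) — ¬p6 is true.
  15. (p4 ∨ p7 ∨ ¬p2) — ¬p2 is true.
  16. (¬p8 ∨ ¬p2 ∨ p7) — ¬p8 is true.
  17. (¬p5 ∨ p9 ∨ ¬p8) — ¬p8 is true.
  18. (p4 ∨ p6 ∨ ¬p3) — ¬p3 is true.
  19. (¬p4 ∨ ¬p7 ∨ ¬p6) — ¬p7 is true.
  20. (p4 ∨ ¬p2 ∨ ¬p5) — ¬p2 is true.
  21. (¬p1 ∨ ¬p7 ∨ p5) — ¬p7 is true.
  22. (p3 ∨ ¬p8 ∨ ¬p1) — ¬p8 is true.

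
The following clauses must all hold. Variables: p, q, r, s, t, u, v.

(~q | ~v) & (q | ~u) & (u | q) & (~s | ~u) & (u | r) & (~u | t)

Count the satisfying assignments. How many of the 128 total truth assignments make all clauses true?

12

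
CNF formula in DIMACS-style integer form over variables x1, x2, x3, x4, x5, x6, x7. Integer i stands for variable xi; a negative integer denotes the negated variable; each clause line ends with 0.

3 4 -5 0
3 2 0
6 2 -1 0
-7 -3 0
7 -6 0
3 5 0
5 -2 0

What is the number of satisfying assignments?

14

Case analysis on x3 and x2:
  x3=1, x2=1: remaining (x1,x4,x5,x6,x7) ∈ {(0,0,1,0,0); (0,1,1,0,0); (1,0,1,0,0); (1,1,1,0,0)} — 4.
  x3=1, x2=0: remaining (x1,x4,x5,x6,x7) ∈ {(0,0,0,0,0); (0,0,1,0,0); (0,1,0,0,0); (0,1,1,0,0)} — 4.
  x3=0, x2=1: x1 free; 3 ways for (x4,x5,x6,x7) × 2^1 = 6.
  x3=0, x2=0: a clause becomes empty — 0.
Total: 4 + 4 + 6 + 0 = 14.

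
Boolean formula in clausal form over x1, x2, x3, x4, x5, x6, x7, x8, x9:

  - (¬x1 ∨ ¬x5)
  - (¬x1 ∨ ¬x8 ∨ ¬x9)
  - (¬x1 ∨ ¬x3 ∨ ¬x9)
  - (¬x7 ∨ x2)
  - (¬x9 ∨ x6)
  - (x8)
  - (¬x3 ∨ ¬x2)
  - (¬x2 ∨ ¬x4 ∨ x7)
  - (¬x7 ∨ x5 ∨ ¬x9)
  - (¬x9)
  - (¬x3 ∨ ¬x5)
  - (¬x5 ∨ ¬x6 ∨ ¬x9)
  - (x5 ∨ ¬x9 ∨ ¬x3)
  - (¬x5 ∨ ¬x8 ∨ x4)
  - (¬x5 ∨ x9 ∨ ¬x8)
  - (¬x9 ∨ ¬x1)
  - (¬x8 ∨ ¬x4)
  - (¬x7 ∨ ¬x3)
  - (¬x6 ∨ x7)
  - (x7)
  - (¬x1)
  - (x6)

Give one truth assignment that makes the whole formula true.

x1=False  x2=True  x3=False  x4=False  x5=False  x6=True  x7=True  x8=True  x9=False

Check each clause:
  1. (¬x1 ∨ ¬x5) — ¬x5 is true.
  2. (¬x8 ∨ ¬x1 ∨ ¬x9) — ¬x1 is true.
  3. (¬x9 ∨ ¬x1 ∨ ¬x3) — ¬x3 is true.
  4. (x2 ∨ ¬x7) — x2 is true.
  5. (x6 ∨ ¬x9) — x6 is true.
  6. (x8) — x8 is true.
  7. (¬x3 ∨ ¬x2) — ¬x3 is true.
  8. (x7 ∨ ¬x4 ∨ ¬x2) — ¬x4 is true.
  9. (¬x9 ∨ ¬x7 ∨ x5) — ¬x9 is true.
  10. (¬x9) — ¬x9 is true.
  11. (¬x3 ∨ ¬x5) — ¬x5 is true.
  12. (¬x6 ∨ ¬x9 ∨ ¬x5) — ¬x5 is true.
  13. (¬x3 ∨ ¬x9 ∨ x5) — ¬x3 is true.
  14. (¬x5 ∨ ¬x8 ∨ x4) — ¬x5 is true.
  15. (x9 ∨ ¬x8 ∨ ¬x5) — ¬x5 is true.
  16. (¬x1 ∨ ¬x9) — ¬x1 is true.
  17. (¬x8 ∨ ¬x4) — ¬x4 is true.
  18. (¬x3 ∨ ¬x7) — ¬x3 is true.
  19. (¬x6 ∨ x7) — x7 is true.
  20. (x7) — x7 is true.
  21. (¬x1) — ¬x1 is true.
  22. (x6) — x6 is true.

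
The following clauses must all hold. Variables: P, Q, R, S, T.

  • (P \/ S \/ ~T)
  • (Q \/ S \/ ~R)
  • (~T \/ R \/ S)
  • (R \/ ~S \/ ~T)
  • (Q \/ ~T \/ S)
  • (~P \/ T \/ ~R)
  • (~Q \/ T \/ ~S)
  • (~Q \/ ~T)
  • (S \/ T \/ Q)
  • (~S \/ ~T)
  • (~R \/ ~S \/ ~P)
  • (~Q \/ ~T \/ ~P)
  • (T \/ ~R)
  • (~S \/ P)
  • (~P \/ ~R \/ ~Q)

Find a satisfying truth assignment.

Branch on P: take P = False.
  then S is forced to False.
  then T is forced to False.
  then Q is forced to True.
  then R is forced to False.
Every clause has at least one true literal under this assignment.

P = False, Q = True, R = False, S = False, T = False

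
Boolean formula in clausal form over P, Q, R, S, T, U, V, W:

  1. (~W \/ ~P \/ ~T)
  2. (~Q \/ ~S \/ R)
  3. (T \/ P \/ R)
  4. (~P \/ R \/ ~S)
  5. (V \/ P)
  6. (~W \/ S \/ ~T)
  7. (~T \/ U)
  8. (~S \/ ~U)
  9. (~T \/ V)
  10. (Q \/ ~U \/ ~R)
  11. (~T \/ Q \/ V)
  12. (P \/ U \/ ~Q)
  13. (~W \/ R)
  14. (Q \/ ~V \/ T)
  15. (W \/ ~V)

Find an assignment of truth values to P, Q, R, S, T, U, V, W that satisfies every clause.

Try P = True.
For the remaining variables, Q = False, R = True, S = True, T = False, U = False, V = False, W = True works.

P=T, Q=F, R=T, S=T, T=F, U=F, V=F, W=T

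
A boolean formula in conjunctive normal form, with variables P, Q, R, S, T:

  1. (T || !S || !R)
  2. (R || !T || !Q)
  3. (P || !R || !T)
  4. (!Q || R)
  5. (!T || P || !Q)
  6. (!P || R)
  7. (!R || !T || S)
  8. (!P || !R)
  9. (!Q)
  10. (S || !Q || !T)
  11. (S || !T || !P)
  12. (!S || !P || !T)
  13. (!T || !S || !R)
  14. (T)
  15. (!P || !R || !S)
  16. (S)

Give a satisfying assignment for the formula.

P=F  Q=F  R=F  S=T  T=T

Check each clause:
  1. (!R || T || !S) — !R is true.
  2. (!Q || R || !T) — !Q is true.
  3. (!T || P || !R) — !R is true.
  4. (R || !Q) — !Q is true.
  5. (!Q || !T || P) — !Q is true.
  6. (R || !P) — !P is true.
  7. (S || !R || !T) — S is true.
  8. (!R || !P) — !R is true.
  9. (!Q) — !Q is true.
  10. (!T || !Q || S) — S is true.
  11. (!T || !P || S) — S is true.
  12. (!P || !S || !T) — !P is true.
  13. (!T || !S || !R) — !R is true.
  14. (T) — T is true.
  15. (!P || !S || !R) — !R is true.
  16. (S) — S is true.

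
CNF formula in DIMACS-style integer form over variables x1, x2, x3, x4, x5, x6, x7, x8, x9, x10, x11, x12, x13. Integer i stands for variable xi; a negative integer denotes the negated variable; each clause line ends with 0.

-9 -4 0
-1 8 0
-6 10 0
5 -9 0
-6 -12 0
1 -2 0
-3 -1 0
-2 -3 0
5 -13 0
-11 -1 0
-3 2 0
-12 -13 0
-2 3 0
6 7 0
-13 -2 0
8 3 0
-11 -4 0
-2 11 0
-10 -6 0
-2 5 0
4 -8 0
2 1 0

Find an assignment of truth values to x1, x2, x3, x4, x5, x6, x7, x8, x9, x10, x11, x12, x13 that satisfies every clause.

x5 occurs only positively in the remaining clauses — set x5 = True.
Pure literal: x7 appears only positively; assign x7 = True.
Set x1 = True and propagate.
  then x8 is forced to True.
  then x3 is forced to False.
  then x11 is forced to False.
  then x2 is forced to False.
  then x4 is forced to True.
  then x9 is forced to False.
Try x6 = False.
For the remaining variables, x10 = False, x12 = False, x13 = True works.
Every clause has at least one true literal under this assignment.

x1=True, x2=False, x3=False, x4=True, x5=True, x6=False, x7=True, x8=True, x9=False, x10=False, x11=False, x12=False, x13=True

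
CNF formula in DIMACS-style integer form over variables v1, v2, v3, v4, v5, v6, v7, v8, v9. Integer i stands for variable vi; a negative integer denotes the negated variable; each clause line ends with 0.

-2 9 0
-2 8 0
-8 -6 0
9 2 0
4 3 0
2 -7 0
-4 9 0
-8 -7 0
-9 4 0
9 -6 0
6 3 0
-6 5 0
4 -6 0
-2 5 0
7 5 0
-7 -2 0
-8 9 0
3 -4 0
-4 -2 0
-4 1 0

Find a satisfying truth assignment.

Pure literal: v1 appears only positively; assign v1 = True.
v3 occurs only positively in the remaining clauses — set v3 = True.
Branch on v2: take v2 = False.
  then v9 is forced to True.
  then v7 is forced to False.
  then v4 is forced to True.
  then v5 is forced to True.
The remaining clauses are satisfied by v6 = True, v8 = False.
Every clause has at least one true literal under this assignment.
Check each clause:
  1. (v9 | ~v2) — v9 is true.
  2. (~v2 | v8) — ~v2 is true.
  3. (~v8 | ~v6) — ~v8 is true.
  4. (v9 | v2) — v9 is true.
  5. (v3 | v4) — v3 is true.
  6. (~v7 | v2) — ~v7 is true.
  7. (~v4 | v9) — v9 is true.
  8. (~v7 | ~v8) — ~v8 is true.
  9. (~v9 | v4) — v4 is true.
  10. (~v6 | v9) — v9 is true.
  11. (v6 | v3) — v3 is true.
  12. (~v6 | v5) — v5 is true.
  13. (~v6 | v4) — v4 is true.
  14. (~v2 | v5) — v5 is true.
  15. (v7 | v5) — v5 is true.
  16. (~v7 | ~v2) — ~v7 is true.
  17. (~v8 | v9) — ~v8 is true.
  18. (v3 | ~v4) — v3 is true.
  19. (~v4 | ~v2) — ~v2 is true.
  20. (~v4 | v1) — v1 is true.

v1 = 1  v2 = 0  v3 = 1  v4 = 1  v5 = 1  v6 = 1  v7 = 0  v8 = 0  v9 = 1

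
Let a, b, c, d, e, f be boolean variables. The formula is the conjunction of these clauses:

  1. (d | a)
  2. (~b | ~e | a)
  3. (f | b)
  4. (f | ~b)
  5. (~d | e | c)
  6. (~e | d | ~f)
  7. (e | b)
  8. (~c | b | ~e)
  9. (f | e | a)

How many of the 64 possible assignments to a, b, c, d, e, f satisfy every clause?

Case analysis on e and b:
  e=1, b=1: remaining (a,c,d,f) ∈ {(1,0,1,1); (1,1,1,1)} — 2.
  e=1, b=0: remaining (a,c,d,f) ∈ {(0,0,1,1); (1,0,1,1)} — 2.
  e=0, b=1: remaining (a,c,d,f) ∈ {(0,1,1,1); (1,0,0,1); (1,1,0,1); (1,1,1,1)} — 4.
  e=0, b=0: a clause becomes empty — 0.
Total: 2 + 2 + 4 + 0 = 8.

8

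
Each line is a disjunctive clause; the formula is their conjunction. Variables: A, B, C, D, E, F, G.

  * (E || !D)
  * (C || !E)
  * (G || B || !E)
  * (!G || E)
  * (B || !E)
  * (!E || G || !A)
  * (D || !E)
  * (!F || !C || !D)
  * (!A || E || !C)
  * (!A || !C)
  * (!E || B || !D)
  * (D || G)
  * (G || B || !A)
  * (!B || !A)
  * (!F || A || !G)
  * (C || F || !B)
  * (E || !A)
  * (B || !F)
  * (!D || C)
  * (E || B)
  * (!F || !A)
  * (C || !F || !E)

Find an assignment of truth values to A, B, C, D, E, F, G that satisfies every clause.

A=F, B=T, C=T, D=T, E=T, F=F, G=T

Branch on A: take A = False.
The remaining clauses are satisfied by B = True, C = True, D = True, E = True, F = False, G = True.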